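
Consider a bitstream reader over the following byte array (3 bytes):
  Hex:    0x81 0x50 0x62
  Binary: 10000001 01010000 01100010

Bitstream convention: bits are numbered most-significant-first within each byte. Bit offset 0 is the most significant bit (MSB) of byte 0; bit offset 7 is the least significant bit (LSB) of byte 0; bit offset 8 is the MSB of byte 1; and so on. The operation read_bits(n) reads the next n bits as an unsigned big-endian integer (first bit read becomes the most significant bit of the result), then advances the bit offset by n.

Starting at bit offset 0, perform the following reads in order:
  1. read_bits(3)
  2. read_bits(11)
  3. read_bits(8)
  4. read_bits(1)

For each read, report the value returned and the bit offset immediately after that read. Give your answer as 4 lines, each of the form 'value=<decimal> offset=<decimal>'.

Answer: value=4 offset=3
value=84 offset=14
value=24 offset=22
value=1 offset=23

Derivation:
Read 1: bits[0:3] width=3 -> value=4 (bin 100); offset now 3 = byte 0 bit 3; 21 bits remain
Read 2: bits[3:14] width=11 -> value=84 (bin 00001010100); offset now 14 = byte 1 bit 6; 10 bits remain
Read 3: bits[14:22] width=8 -> value=24 (bin 00011000); offset now 22 = byte 2 bit 6; 2 bits remain
Read 4: bits[22:23] width=1 -> value=1 (bin 1); offset now 23 = byte 2 bit 7; 1 bits remain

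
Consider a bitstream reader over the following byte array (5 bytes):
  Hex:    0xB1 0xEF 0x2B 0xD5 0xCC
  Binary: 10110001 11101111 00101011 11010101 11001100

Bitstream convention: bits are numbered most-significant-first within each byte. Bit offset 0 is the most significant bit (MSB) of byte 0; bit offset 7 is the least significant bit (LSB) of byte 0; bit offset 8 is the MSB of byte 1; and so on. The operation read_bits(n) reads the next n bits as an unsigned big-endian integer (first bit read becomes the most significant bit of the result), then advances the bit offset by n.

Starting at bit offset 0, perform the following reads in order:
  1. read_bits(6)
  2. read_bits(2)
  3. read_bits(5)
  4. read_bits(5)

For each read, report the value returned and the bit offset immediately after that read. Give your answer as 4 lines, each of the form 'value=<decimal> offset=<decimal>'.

Answer: value=44 offset=6
value=1 offset=8
value=29 offset=13
value=28 offset=18

Derivation:
Read 1: bits[0:6] width=6 -> value=44 (bin 101100); offset now 6 = byte 0 bit 6; 34 bits remain
Read 2: bits[6:8] width=2 -> value=1 (bin 01); offset now 8 = byte 1 bit 0; 32 bits remain
Read 3: bits[8:13] width=5 -> value=29 (bin 11101); offset now 13 = byte 1 bit 5; 27 bits remain
Read 4: bits[13:18] width=5 -> value=28 (bin 11100); offset now 18 = byte 2 bit 2; 22 bits remain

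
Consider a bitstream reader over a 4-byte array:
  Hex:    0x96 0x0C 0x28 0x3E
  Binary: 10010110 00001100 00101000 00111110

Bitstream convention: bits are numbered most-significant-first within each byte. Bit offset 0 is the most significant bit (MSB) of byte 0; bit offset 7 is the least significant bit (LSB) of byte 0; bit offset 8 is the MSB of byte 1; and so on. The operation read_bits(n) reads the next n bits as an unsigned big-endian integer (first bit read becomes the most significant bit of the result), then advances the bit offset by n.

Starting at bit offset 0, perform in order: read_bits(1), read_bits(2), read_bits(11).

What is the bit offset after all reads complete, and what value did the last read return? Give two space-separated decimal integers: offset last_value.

Answer: 14 1411

Derivation:
Read 1: bits[0:1] width=1 -> value=1 (bin 1); offset now 1 = byte 0 bit 1; 31 bits remain
Read 2: bits[1:3] width=2 -> value=0 (bin 00); offset now 3 = byte 0 bit 3; 29 bits remain
Read 3: bits[3:14] width=11 -> value=1411 (bin 10110000011); offset now 14 = byte 1 bit 6; 18 bits remain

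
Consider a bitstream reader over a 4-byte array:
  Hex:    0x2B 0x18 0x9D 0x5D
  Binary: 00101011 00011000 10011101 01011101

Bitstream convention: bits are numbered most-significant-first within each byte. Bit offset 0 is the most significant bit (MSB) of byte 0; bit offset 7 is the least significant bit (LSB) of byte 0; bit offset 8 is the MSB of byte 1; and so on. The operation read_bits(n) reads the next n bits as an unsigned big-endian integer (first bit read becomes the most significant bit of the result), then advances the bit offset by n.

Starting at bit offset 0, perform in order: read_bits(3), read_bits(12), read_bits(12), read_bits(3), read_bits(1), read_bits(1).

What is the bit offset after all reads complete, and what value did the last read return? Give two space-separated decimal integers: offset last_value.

Answer: 32 1

Derivation:
Read 1: bits[0:3] width=3 -> value=1 (bin 001); offset now 3 = byte 0 bit 3; 29 bits remain
Read 2: bits[3:15] width=12 -> value=1420 (bin 010110001100); offset now 15 = byte 1 bit 7; 17 bits remain
Read 3: bits[15:27] width=12 -> value=1258 (bin 010011101010); offset now 27 = byte 3 bit 3; 5 bits remain
Read 4: bits[27:30] width=3 -> value=7 (bin 111); offset now 30 = byte 3 bit 6; 2 bits remain
Read 5: bits[30:31] width=1 -> value=0 (bin 0); offset now 31 = byte 3 bit 7; 1 bits remain
Read 6: bits[31:32] width=1 -> value=1 (bin 1); offset now 32 = byte 4 bit 0; 0 bits remain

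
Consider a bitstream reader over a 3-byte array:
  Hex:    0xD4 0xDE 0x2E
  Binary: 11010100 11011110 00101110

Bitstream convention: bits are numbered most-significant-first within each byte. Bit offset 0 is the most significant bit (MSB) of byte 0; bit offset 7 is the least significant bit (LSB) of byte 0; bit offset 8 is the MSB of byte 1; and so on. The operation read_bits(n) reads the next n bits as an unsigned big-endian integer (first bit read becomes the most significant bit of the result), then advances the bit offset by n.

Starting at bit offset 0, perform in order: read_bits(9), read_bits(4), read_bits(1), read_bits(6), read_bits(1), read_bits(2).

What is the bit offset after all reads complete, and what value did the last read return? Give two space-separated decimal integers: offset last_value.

Read 1: bits[0:9] width=9 -> value=425 (bin 110101001); offset now 9 = byte 1 bit 1; 15 bits remain
Read 2: bits[9:13] width=4 -> value=11 (bin 1011); offset now 13 = byte 1 bit 5; 11 bits remain
Read 3: bits[13:14] width=1 -> value=1 (bin 1); offset now 14 = byte 1 bit 6; 10 bits remain
Read 4: bits[14:20] width=6 -> value=34 (bin 100010); offset now 20 = byte 2 bit 4; 4 bits remain
Read 5: bits[20:21] width=1 -> value=1 (bin 1); offset now 21 = byte 2 bit 5; 3 bits remain
Read 6: bits[21:23] width=2 -> value=3 (bin 11); offset now 23 = byte 2 bit 7; 1 bits remain

Answer: 23 3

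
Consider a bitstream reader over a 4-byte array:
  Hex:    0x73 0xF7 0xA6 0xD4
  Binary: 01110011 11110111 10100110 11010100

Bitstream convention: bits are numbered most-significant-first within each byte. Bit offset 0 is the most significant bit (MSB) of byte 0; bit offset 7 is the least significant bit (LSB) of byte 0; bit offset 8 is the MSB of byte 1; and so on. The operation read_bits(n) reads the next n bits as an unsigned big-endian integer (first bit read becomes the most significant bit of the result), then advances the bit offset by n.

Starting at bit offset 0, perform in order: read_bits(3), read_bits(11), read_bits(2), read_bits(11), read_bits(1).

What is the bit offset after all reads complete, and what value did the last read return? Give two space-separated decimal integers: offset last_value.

Answer: 28 1

Derivation:
Read 1: bits[0:3] width=3 -> value=3 (bin 011); offset now 3 = byte 0 bit 3; 29 bits remain
Read 2: bits[3:14] width=11 -> value=1277 (bin 10011111101); offset now 14 = byte 1 bit 6; 18 bits remain
Read 3: bits[14:16] width=2 -> value=3 (bin 11); offset now 16 = byte 2 bit 0; 16 bits remain
Read 4: bits[16:27] width=11 -> value=1334 (bin 10100110110); offset now 27 = byte 3 bit 3; 5 bits remain
Read 5: bits[27:28] width=1 -> value=1 (bin 1); offset now 28 = byte 3 bit 4; 4 bits remain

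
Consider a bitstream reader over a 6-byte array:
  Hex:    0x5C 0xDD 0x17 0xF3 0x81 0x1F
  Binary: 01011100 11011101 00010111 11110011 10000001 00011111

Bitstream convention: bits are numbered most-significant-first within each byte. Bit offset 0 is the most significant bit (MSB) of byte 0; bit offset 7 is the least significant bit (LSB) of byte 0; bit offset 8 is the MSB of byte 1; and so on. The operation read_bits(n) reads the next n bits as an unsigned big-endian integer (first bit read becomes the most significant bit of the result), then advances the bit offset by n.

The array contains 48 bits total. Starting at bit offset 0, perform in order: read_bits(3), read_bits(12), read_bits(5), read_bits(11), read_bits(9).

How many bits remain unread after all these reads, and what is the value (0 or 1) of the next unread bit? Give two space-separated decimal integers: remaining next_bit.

Read 1: bits[0:3] width=3 -> value=2 (bin 010); offset now 3 = byte 0 bit 3; 45 bits remain
Read 2: bits[3:15] width=12 -> value=3694 (bin 111001101110); offset now 15 = byte 1 bit 7; 33 bits remain
Read 3: bits[15:20] width=5 -> value=17 (bin 10001); offset now 20 = byte 2 bit 4; 28 bits remain
Read 4: bits[20:31] width=11 -> value=1017 (bin 01111111001); offset now 31 = byte 3 bit 7; 17 bits remain
Read 5: bits[31:40] width=9 -> value=385 (bin 110000001); offset now 40 = byte 5 bit 0; 8 bits remain

Answer: 8 0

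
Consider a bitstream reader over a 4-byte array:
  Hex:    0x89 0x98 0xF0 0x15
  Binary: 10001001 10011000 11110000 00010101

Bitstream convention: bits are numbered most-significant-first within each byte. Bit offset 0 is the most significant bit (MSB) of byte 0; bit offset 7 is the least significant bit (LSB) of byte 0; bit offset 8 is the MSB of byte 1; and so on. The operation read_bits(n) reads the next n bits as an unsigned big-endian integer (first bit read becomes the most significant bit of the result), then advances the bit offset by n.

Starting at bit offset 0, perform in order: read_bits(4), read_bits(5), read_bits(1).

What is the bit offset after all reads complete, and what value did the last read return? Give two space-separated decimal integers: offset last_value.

Answer: 10 0

Derivation:
Read 1: bits[0:4] width=4 -> value=8 (bin 1000); offset now 4 = byte 0 bit 4; 28 bits remain
Read 2: bits[4:9] width=5 -> value=19 (bin 10011); offset now 9 = byte 1 bit 1; 23 bits remain
Read 3: bits[9:10] width=1 -> value=0 (bin 0); offset now 10 = byte 1 bit 2; 22 bits remain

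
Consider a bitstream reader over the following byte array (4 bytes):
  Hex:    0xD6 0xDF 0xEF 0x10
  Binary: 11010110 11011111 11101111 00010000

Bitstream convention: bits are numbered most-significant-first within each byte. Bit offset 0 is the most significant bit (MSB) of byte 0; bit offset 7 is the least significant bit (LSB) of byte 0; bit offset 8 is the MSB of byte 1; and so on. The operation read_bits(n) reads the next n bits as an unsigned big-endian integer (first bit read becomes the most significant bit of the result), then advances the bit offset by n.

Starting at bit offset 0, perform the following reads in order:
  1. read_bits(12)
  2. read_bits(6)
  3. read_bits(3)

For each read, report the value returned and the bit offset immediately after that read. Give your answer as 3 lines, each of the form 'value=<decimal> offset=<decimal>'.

Answer: value=3437 offset=12
value=63 offset=18
value=5 offset=21

Derivation:
Read 1: bits[0:12] width=12 -> value=3437 (bin 110101101101); offset now 12 = byte 1 bit 4; 20 bits remain
Read 2: bits[12:18] width=6 -> value=63 (bin 111111); offset now 18 = byte 2 bit 2; 14 bits remain
Read 3: bits[18:21] width=3 -> value=5 (bin 101); offset now 21 = byte 2 bit 5; 11 bits remain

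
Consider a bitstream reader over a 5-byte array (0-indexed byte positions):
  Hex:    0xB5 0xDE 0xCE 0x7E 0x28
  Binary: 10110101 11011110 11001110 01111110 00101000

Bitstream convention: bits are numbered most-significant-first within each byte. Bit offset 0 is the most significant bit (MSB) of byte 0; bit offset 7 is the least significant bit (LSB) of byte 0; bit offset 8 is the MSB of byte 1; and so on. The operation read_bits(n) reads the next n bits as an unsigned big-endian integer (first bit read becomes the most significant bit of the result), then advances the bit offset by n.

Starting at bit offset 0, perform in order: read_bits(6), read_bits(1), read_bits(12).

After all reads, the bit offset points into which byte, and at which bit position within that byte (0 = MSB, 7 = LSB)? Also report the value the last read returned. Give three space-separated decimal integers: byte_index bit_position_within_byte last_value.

Read 1: bits[0:6] width=6 -> value=45 (bin 101101); offset now 6 = byte 0 bit 6; 34 bits remain
Read 2: bits[6:7] width=1 -> value=0 (bin 0); offset now 7 = byte 0 bit 7; 33 bits remain
Read 3: bits[7:19] width=12 -> value=3830 (bin 111011110110); offset now 19 = byte 2 bit 3; 21 bits remain

Answer: 2 3 3830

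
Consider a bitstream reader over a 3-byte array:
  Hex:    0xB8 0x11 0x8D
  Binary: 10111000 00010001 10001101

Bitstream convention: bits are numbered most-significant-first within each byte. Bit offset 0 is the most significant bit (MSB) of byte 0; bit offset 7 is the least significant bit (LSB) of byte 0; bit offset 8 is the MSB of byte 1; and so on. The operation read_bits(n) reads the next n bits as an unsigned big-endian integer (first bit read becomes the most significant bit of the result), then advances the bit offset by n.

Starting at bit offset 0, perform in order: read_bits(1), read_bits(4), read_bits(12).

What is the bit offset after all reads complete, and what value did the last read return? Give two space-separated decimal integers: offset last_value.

Read 1: bits[0:1] width=1 -> value=1 (bin 1); offset now 1 = byte 0 bit 1; 23 bits remain
Read 2: bits[1:5] width=4 -> value=7 (bin 0111); offset now 5 = byte 0 bit 5; 19 bits remain
Read 3: bits[5:17] width=12 -> value=35 (bin 000000100011); offset now 17 = byte 2 bit 1; 7 bits remain

Answer: 17 35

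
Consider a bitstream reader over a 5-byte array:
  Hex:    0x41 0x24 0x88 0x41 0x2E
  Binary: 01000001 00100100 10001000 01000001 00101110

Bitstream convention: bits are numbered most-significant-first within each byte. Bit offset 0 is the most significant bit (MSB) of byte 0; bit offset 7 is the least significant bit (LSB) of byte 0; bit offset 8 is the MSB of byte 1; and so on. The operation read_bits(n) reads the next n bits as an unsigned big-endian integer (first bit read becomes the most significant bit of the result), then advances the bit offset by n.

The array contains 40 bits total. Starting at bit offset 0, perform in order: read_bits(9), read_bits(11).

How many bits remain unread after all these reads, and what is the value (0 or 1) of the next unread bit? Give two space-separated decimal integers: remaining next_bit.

Read 1: bits[0:9] width=9 -> value=130 (bin 010000010); offset now 9 = byte 1 bit 1; 31 bits remain
Read 2: bits[9:20] width=11 -> value=584 (bin 01001001000); offset now 20 = byte 2 bit 4; 20 bits remain

Answer: 20 1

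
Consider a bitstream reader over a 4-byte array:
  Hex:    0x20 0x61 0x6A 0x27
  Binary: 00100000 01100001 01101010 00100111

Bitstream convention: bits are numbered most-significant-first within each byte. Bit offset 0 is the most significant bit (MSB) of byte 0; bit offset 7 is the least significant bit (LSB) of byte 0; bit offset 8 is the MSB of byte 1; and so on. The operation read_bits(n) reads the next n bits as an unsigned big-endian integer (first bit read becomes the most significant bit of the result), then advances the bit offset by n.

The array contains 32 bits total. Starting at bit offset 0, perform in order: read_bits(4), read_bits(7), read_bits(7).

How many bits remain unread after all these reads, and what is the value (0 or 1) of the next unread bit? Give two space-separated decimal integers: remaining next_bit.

Read 1: bits[0:4] width=4 -> value=2 (bin 0010); offset now 4 = byte 0 bit 4; 28 bits remain
Read 2: bits[4:11] width=7 -> value=3 (bin 0000011); offset now 11 = byte 1 bit 3; 21 bits remain
Read 3: bits[11:18] width=7 -> value=5 (bin 0000101); offset now 18 = byte 2 bit 2; 14 bits remain

Answer: 14 1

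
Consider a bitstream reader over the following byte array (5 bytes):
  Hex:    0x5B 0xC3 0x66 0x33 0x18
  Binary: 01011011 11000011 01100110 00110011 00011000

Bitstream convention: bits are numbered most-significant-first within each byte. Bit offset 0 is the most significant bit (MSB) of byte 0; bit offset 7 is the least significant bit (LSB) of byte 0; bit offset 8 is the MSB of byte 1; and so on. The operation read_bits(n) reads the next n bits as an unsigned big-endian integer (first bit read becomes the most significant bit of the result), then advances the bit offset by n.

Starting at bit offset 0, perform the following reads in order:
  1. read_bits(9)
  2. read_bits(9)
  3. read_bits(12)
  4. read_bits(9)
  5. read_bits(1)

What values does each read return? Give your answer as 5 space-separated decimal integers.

Read 1: bits[0:9] width=9 -> value=183 (bin 010110111); offset now 9 = byte 1 bit 1; 31 bits remain
Read 2: bits[9:18] width=9 -> value=269 (bin 100001101); offset now 18 = byte 2 bit 2; 22 bits remain
Read 3: bits[18:30] width=12 -> value=2444 (bin 100110001100); offset now 30 = byte 3 bit 6; 10 bits remain
Read 4: bits[30:39] width=9 -> value=396 (bin 110001100); offset now 39 = byte 4 bit 7; 1 bits remain
Read 5: bits[39:40] width=1 -> value=0 (bin 0); offset now 40 = byte 5 bit 0; 0 bits remain

Answer: 183 269 2444 396 0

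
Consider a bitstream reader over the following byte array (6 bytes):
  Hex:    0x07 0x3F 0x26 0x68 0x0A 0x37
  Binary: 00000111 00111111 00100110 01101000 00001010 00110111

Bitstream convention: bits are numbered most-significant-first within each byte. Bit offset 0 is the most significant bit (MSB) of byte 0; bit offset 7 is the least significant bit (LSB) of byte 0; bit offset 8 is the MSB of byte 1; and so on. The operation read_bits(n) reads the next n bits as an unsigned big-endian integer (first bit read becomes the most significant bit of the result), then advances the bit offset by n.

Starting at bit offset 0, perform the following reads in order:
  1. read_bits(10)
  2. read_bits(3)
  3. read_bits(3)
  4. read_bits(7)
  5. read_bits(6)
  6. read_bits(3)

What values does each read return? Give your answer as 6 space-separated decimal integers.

Answer: 28 7 7 19 13 0

Derivation:
Read 1: bits[0:10] width=10 -> value=28 (bin 0000011100); offset now 10 = byte 1 bit 2; 38 bits remain
Read 2: bits[10:13] width=3 -> value=7 (bin 111); offset now 13 = byte 1 bit 5; 35 bits remain
Read 3: bits[13:16] width=3 -> value=7 (bin 111); offset now 16 = byte 2 bit 0; 32 bits remain
Read 4: bits[16:23] width=7 -> value=19 (bin 0010011); offset now 23 = byte 2 bit 7; 25 bits remain
Read 5: bits[23:29] width=6 -> value=13 (bin 001101); offset now 29 = byte 3 bit 5; 19 bits remain
Read 6: bits[29:32] width=3 -> value=0 (bin 000); offset now 32 = byte 4 bit 0; 16 bits remain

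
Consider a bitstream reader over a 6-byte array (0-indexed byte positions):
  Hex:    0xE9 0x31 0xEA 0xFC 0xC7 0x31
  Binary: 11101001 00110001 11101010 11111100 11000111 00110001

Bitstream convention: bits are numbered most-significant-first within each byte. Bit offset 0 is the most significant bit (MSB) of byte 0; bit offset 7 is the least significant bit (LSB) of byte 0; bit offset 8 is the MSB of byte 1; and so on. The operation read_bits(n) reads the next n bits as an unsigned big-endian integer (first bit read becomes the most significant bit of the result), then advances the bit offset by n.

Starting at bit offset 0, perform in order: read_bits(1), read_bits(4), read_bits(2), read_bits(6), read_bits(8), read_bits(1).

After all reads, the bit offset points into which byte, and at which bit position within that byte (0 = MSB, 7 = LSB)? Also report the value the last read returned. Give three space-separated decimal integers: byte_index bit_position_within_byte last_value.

Answer: 2 6 0

Derivation:
Read 1: bits[0:1] width=1 -> value=1 (bin 1); offset now 1 = byte 0 bit 1; 47 bits remain
Read 2: bits[1:5] width=4 -> value=13 (bin 1101); offset now 5 = byte 0 bit 5; 43 bits remain
Read 3: bits[5:7] width=2 -> value=0 (bin 00); offset now 7 = byte 0 bit 7; 41 bits remain
Read 4: bits[7:13] width=6 -> value=38 (bin 100110); offset now 13 = byte 1 bit 5; 35 bits remain
Read 5: bits[13:21] width=8 -> value=61 (bin 00111101); offset now 21 = byte 2 bit 5; 27 bits remain
Read 6: bits[21:22] width=1 -> value=0 (bin 0); offset now 22 = byte 2 bit 6; 26 bits remain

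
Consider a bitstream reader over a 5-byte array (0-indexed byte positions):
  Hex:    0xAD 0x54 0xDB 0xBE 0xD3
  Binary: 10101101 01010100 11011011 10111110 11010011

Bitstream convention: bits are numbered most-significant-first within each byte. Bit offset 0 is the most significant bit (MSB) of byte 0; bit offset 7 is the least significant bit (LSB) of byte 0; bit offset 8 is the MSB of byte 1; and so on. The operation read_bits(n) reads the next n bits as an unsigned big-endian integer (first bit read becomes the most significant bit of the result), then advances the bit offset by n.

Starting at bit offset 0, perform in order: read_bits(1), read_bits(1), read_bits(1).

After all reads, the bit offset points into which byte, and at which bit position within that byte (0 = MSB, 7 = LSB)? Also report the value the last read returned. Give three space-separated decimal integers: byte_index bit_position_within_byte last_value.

Answer: 0 3 1

Derivation:
Read 1: bits[0:1] width=1 -> value=1 (bin 1); offset now 1 = byte 0 bit 1; 39 bits remain
Read 2: bits[1:2] width=1 -> value=0 (bin 0); offset now 2 = byte 0 bit 2; 38 bits remain
Read 3: bits[2:3] width=1 -> value=1 (bin 1); offset now 3 = byte 0 bit 3; 37 bits remain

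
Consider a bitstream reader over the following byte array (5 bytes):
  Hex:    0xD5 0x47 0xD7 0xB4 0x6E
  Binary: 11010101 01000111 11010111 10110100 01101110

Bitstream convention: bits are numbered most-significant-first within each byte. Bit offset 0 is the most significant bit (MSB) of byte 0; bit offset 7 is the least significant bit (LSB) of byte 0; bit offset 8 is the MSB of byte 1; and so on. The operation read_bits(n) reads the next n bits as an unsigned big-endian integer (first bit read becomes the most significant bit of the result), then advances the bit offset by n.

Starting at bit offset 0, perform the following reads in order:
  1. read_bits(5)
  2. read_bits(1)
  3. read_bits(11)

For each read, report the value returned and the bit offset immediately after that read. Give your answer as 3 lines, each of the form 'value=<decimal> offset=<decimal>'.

Answer: value=26 offset=5
value=1 offset=6
value=655 offset=17

Derivation:
Read 1: bits[0:5] width=5 -> value=26 (bin 11010); offset now 5 = byte 0 bit 5; 35 bits remain
Read 2: bits[5:6] width=1 -> value=1 (bin 1); offset now 6 = byte 0 bit 6; 34 bits remain
Read 3: bits[6:17] width=11 -> value=655 (bin 01010001111); offset now 17 = byte 2 bit 1; 23 bits remain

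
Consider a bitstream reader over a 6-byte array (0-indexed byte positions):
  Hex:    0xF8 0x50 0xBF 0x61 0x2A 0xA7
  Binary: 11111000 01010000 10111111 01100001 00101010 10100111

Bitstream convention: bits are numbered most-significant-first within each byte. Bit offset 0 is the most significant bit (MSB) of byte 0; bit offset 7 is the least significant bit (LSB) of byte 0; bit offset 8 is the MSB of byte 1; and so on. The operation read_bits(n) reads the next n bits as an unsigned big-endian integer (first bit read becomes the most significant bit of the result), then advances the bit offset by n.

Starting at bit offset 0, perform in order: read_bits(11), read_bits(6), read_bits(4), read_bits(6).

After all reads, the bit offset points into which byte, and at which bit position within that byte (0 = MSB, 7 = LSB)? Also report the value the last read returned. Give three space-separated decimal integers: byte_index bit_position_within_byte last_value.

Read 1: bits[0:11] width=11 -> value=1986 (bin 11111000010); offset now 11 = byte 1 bit 3; 37 bits remain
Read 2: bits[11:17] width=6 -> value=33 (bin 100001); offset now 17 = byte 2 bit 1; 31 bits remain
Read 3: bits[17:21] width=4 -> value=7 (bin 0111); offset now 21 = byte 2 bit 5; 27 bits remain
Read 4: bits[21:27] width=6 -> value=59 (bin 111011); offset now 27 = byte 3 bit 3; 21 bits remain

Answer: 3 3 59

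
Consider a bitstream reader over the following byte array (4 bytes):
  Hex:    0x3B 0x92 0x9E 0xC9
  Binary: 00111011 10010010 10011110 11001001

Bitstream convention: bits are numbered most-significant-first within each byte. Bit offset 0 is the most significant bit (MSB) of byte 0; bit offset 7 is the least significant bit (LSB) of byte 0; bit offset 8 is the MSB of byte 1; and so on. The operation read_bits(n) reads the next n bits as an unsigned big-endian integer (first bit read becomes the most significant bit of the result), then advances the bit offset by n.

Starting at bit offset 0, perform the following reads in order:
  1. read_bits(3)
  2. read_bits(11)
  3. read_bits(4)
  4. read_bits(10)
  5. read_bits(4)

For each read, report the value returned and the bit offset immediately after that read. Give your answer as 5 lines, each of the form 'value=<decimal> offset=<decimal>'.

Answer: value=1 offset=3
value=1764 offset=14
value=10 offset=18
value=492 offset=28
value=9 offset=32

Derivation:
Read 1: bits[0:3] width=3 -> value=1 (bin 001); offset now 3 = byte 0 bit 3; 29 bits remain
Read 2: bits[3:14] width=11 -> value=1764 (bin 11011100100); offset now 14 = byte 1 bit 6; 18 bits remain
Read 3: bits[14:18] width=4 -> value=10 (bin 1010); offset now 18 = byte 2 bit 2; 14 bits remain
Read 4: bits[18:28] width=10 -> value=492 (bin 0111101100); offset now 28 = byte 3 bit 4; 4 bits remain
Read 5: bits[28:32] width=4 -> value=9 (bin 1001); offset now 32 = byte 4 bit 0; 0 bits remain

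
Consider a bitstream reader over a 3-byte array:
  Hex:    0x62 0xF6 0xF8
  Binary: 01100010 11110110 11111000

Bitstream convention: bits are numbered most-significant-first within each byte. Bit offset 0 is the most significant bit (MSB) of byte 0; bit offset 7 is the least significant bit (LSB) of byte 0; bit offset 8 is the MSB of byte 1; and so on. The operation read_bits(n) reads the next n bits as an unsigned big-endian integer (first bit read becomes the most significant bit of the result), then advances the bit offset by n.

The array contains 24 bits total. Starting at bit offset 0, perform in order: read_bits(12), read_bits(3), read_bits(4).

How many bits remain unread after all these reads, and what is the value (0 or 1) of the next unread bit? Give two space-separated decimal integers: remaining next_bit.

Read 1: bits[0:12] width=12 -> value=1583 (bin 011000101111); offset now 12 = byte 1 bit 4; 12 bits remain
Read 2: bits[12:15] width=3 -> value=3 (bin 011); offset now 15 = byte 1 bit 7; 9 bits remain
Read 3: bits[15:19] width=4 -> value=7 (bin 0111); offset now 19 = byte 2 bit 3; 5 bits remain

Answer: 5 1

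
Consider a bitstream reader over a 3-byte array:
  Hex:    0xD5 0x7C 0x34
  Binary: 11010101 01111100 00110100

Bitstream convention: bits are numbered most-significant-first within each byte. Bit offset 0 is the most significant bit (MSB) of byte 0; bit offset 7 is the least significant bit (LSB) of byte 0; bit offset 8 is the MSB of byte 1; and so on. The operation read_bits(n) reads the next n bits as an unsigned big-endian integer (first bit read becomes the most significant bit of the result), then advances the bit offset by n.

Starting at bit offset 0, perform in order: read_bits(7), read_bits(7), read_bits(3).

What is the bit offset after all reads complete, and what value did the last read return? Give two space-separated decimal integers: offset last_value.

Read 1: bits[0:7] width=7 -> value=106 (bin 1101010); offset now 7 = byte 0 bit 7; 17 bits remain
Read 2: bits[7:14] width=7 -> value=95 (bin 1011111); offset now 14 = byte 1 bit 6; 10 bits remain
Read 3: bits[14:17] width=3 -> value=0 (bin 000); offset now 17 = byte 2 bit 1; 7 bits remain

Answer: 17 0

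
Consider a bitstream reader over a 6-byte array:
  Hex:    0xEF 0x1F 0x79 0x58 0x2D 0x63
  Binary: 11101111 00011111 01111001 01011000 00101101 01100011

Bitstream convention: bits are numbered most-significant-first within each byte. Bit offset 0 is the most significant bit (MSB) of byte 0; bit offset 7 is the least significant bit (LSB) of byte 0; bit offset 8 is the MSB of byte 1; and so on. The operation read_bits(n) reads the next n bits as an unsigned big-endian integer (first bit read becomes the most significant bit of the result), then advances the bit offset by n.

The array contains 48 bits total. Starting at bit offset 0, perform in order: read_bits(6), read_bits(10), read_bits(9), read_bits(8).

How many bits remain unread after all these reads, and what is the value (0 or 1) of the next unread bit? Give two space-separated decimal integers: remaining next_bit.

Answer: 15 0

Derivation:
Read 1: bits[0:6] width=6 -> value=59 (bin 111011); offset now 6 = byte 0 bit 6; 42 bits remain
Read 2: bits[6:16] width=10 -> value=799 (bin 1100011111); offset now 16 = byte 2 bit 0; 32 bits remain
Read 3: bits[16:25] width=9 -> value=242 (bin 011110010); offset now 25 = byte 3 bit 1; 23 bits remain
Read 4: bits[25:33] width=8 -> value=176 (bin 10110000); offset now 33 = byte 4 bit 1; 15 bits remain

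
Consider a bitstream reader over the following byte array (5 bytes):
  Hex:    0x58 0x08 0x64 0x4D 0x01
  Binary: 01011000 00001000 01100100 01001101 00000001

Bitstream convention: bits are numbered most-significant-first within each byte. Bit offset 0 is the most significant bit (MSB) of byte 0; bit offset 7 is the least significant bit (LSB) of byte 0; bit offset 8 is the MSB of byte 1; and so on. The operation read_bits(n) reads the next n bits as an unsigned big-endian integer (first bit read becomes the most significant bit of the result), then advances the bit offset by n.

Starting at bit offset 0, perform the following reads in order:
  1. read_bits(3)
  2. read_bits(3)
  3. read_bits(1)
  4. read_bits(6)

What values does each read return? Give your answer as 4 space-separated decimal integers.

Read 1: bits[0:3] width=3 -> value=2 (bin 010); offset now 3 = byte 0 bit 3; 37 bits remain
Read 2: bits[3:6] width=3 -> value=6 (bin 110); offset now 6 = byte 0 bit 6; 34 bits remain
Read 3: bits[6:7] width=1 -> value=0 (bin 0); offset now 7 = byte 0 bit 7; 33 bits remain
Read 4: bits[7:13] width=6 -> value=1 (bin 000001); offset now 13 = byte 1 bit 5; 27 bits remain

Answer: 2 6 0 1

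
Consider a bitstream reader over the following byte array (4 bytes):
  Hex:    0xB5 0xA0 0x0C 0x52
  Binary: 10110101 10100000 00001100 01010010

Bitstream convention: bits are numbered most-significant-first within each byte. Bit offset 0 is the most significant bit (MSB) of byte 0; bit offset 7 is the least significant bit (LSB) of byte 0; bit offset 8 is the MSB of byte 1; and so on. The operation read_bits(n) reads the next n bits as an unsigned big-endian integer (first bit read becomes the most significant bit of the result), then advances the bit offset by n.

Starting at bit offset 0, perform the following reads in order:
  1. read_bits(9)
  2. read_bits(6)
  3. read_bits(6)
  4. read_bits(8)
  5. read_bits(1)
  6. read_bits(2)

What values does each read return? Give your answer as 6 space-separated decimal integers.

Answer: 363 16 1 138 0 2

Derivation:
Read 1: bits[0:9] width=9 -> value=363 (bin 101101011); offset now 9 = byte 1 bit 1; 23 bits remain
Read 2: bits[9:15] width=6 -> value=16 (bin 010000); offset now 15 = byte 1 bit 7; 17 bits remain
Read 3: bits[15:21] width=6 -> value=1 (bin 000001); offset now 21 = byte 2 bit 5; 11 bits remain
Read 4: bits[21:29] width=8 -> value=138 (bin 10001010); offset now 29 = byte 3 bit 5; 3 bits remain
Read 5: bits[29:30] width=1 -> value=0 (bin 0); offset now 30 = byte 3 bit 6; 2 bits remain
Read 6: bits[30:32] width=2 -> value=2 (bin 10); offset now 32 = byte 4 bit 0; 0 bits remain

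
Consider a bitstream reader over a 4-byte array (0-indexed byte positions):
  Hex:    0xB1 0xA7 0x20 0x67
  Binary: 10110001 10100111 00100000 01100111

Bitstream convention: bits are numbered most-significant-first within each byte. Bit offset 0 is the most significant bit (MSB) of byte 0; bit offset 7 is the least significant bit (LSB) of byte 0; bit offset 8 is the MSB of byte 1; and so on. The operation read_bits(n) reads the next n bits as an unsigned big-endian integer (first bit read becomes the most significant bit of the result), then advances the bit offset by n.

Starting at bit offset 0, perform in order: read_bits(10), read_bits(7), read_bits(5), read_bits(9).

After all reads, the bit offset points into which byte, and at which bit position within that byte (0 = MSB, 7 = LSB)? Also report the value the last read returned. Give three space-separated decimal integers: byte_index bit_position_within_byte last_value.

Read 1: bits[0:10] width=10 -> value=710 (bin 1011000110); offset now 10 = byte 1 bit 2; 22 bits remain
Read 2: bits[10:17] width=7 -> value=78 (bin 1001110); offset now 17 = byte 2 bit 1; 15 bits remain
Read 3: bits[17:22] width=5 -> value=8 (bin 01000); offset now 22 = byte 2 bit 6; 10 bits remain
Read 4: bits[22:31] width=9 -> value=51 (bin 000110011); offset now 31 = byte 3 bit 7; 1 bits remain

Answer: 3 7 51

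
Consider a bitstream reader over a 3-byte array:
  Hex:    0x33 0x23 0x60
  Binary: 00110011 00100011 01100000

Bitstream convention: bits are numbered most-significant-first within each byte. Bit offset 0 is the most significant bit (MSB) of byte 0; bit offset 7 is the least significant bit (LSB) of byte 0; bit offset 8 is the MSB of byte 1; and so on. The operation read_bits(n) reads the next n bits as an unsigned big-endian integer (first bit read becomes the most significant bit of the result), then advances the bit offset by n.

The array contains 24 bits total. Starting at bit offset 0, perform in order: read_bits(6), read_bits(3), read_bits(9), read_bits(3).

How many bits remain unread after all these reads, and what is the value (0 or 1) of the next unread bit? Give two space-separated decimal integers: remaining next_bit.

Answer: 3 0

Derivation:
Read 1: bits[0:6] width=6 -> value=12 (bin 001100); offset now 6 = byte 0 bit 6; 18 bits remain
Read 2: bits[6:9] width=3 -> value=6 (bin 110); offset now 9 = byte 1 bit 1; 15 bits remain
Read 3: bits[9:18] width=9 -> value=141 (bin 010001101); offset now 18 = byte 2 bit 2; 6 bits remain
Read 4: bits[18:21] width=3 -> value=4 (bin 100); offset now 21 = byte 2 bit 5; 3 bits remain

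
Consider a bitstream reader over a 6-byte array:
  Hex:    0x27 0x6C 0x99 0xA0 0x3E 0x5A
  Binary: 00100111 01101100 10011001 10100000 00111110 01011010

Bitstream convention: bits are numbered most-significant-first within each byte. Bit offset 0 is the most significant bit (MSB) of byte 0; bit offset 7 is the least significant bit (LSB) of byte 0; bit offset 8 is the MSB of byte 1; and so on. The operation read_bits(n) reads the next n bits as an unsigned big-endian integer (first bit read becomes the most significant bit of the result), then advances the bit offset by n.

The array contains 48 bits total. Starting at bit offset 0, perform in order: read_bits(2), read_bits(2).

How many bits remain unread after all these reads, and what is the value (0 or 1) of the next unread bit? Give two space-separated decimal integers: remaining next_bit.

Read 1: bits[0:2] width=2 -> value=0 (bin 00); offset now 2 = byte 0 bit 2; 46 bits remain
Read 2: bits[2:4] width=2 -> value=2 (bin 10); offset now 4 = byte 0 bit 4; 44 bits remain

Answer: 44 0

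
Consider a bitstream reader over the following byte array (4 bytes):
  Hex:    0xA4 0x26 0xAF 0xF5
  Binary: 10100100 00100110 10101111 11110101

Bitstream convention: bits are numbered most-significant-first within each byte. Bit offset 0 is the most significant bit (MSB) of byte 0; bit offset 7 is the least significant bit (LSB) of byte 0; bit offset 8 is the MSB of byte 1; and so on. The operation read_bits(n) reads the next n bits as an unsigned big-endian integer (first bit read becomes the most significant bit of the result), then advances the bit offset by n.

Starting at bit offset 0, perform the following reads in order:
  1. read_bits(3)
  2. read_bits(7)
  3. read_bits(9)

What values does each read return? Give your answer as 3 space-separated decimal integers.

Read 1: bits[0:3] width=3 -> value=5 (bin 101); offset now 3 = byte 0 bit 3; 29 bits remain
Read 2: bits[3:10] width=7 -> value=16 (bin 0010000); offset now 10 = byte 1 bit 2; 22 bits remain
Read 3: bits[10:19] width=9 -> value=309 (bin 100110101); offset now 19 = byte 2 bit 3; 13 bits remain

Answer: 5 16 309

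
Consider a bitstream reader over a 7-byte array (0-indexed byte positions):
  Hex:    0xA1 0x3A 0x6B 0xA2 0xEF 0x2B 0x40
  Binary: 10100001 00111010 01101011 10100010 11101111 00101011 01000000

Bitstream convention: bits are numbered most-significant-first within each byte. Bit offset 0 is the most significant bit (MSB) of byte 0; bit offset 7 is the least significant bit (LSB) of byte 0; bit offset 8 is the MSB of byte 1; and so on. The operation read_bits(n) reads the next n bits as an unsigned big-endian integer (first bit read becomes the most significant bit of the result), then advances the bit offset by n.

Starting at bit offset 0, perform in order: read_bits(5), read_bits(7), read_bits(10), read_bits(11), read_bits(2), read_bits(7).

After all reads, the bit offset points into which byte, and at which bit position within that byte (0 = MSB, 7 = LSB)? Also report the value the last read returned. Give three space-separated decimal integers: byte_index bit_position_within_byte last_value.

Read 1: bits[0:5] width=5 -> value=20 (bin 10100); offset now 5 = byte 0 bit 5; 51 bits remain
Read 2: bits[5:12] width=7 -> value=19 (bin 0010011); offset now 12 = byte 1 bit 4; 44 bits remain
Read 3: bits[12:22] width=10 -> value=666 (bin 1010011010); offset now 22 = byte 2 bit 6; 34 bits remain
Read 4: bits[22:33] width=11 -> value=1861 (bin 11101000101); offset now 33 = byte 4 bit 1; 23 bits remain
Read 5: bits[33:35] width=2 -> value=3 (bin 11); offset now 35 = byte 4 bit 3; 21 bits remain
Read 6: bits[35:42] width=7 -> value=60 (bin 0111100); offset now 42 = byte 5 bit 2; 14 bits remain

Answer: 5 2 60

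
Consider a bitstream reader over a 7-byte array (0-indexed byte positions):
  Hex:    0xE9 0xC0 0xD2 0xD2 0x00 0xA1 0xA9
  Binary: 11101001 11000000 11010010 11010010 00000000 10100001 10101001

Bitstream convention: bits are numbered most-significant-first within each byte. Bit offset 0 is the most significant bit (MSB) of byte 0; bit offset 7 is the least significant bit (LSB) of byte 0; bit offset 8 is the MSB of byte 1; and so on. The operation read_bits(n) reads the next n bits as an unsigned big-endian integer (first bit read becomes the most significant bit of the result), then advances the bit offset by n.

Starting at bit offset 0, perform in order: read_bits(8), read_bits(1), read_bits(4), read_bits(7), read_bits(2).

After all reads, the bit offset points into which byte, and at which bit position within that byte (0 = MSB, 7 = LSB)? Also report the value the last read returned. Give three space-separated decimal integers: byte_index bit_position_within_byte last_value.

Answer: 2 6 0

Derivation:
Read 1: bits[0:8] width=8 -> value=233 (bin 11101001); offset now 8 = byte 1 bit 0; 48 bits remain
Read 2: bits[8:9] width=1 -> value=1 (bin 1); offset now 9 = byte 1 bit 1; 47 bits remain
Read 3: bits[9:13] width=4 -> value=8 (bin 1000); offset now 13 = byte 1 bit 5; 43 bits remain
Read 4: bits[13:20] width=7 -> value=13 (bin 0001101); offset now 20 = byte 2 bit 4; 36 bits remain
Read 5: bits[20:22] width=2 -> value=0 (bin 00); offset now 22 = byte 2 bit 6; 34 bits remain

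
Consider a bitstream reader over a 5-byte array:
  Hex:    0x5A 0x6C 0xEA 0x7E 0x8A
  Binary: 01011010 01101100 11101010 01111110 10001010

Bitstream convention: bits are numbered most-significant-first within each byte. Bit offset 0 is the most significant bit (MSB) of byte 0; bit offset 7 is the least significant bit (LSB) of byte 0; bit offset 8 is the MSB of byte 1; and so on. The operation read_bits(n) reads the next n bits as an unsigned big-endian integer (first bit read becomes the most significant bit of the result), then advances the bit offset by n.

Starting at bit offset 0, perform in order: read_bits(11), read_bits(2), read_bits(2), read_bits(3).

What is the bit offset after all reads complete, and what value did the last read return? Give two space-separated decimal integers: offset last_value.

Read 1: bits[0:11] width=11 -> value=723 (bin 01011010011); offset now 11 = byte 1 bit 3; 29 bits remain
Read 2: bits[11:13] width=2 -> value=1 (bin 01); offset now 13 = byte 1 bit 5; 27 bits remain
Read 3: bits[13:15] width=2 -> value=2 (bin 10); offset now 15 = byte 1 bit 7; 25 bits remain
Read 4: bits[15:18] width=3 -> value=3 (bin 011); offset now 18 = byte 2 bit 2; 22 bits remain

Answer: 18 3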